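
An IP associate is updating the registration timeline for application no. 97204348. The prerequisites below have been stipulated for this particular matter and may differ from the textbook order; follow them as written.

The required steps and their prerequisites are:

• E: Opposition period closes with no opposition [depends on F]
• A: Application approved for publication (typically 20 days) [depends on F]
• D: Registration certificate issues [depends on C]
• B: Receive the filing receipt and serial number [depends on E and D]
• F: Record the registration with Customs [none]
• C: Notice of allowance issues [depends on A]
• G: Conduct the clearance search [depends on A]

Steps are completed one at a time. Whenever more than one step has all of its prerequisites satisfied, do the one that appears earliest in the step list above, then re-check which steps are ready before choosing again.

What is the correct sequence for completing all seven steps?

F, E, A, C, D, B, G

Only F has no prerequisites, so it is first.
E and A are both available; E is listed earlier → E.
That leaves A as the only ready step → A.
C and G are both available; C is listed earlier → C.
D now also ready, so the ready set is {D, G}; D is listed earlier → D.
Now B and G have their prerequisites met. B is listed earlier, so B next.
Next only G has its prerequisites met → G.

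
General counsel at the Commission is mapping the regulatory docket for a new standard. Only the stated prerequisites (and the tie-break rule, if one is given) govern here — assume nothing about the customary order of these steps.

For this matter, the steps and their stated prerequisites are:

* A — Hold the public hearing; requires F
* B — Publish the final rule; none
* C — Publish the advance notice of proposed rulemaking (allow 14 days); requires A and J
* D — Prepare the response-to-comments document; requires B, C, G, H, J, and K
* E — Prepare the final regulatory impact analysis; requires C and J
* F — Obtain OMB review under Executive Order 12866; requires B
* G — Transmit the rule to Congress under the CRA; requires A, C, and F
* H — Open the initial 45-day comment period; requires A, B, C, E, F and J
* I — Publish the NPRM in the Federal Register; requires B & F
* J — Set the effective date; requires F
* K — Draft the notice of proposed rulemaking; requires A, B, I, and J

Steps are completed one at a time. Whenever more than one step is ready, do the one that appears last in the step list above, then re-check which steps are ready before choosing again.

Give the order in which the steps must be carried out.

B is the only step with nothing outstanding, so it goes first.
F needed B, now all done → F.
Now J, I and A have their prerequisites met. J is listed later, so J next.
Now I and A have their prerequisites met. I is listed later, so I next.
A needed F, now all done → A.
K and C are both available; K is listed later → K.
C needed J and A, now all done → C.
Ready: G and E. G is listed later → G.
E needed J and C, now all done → E.
Next only H has its prerequisites met → H.
D is the only step now ready → D.

B, F, J, I, A, K, C, G, E, H, D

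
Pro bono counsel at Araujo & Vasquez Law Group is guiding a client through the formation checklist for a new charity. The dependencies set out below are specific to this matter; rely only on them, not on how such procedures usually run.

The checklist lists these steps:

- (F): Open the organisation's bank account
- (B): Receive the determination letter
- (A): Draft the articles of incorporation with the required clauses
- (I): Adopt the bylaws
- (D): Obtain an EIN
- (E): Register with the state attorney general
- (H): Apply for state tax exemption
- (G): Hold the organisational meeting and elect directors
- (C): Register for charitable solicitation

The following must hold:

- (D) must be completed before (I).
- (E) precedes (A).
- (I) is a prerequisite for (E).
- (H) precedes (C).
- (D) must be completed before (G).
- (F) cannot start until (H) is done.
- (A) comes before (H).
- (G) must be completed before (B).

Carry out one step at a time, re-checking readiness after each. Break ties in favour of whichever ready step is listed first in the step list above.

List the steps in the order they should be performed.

(D), (I), (E), (A), (H), (F), (G), (B), (C)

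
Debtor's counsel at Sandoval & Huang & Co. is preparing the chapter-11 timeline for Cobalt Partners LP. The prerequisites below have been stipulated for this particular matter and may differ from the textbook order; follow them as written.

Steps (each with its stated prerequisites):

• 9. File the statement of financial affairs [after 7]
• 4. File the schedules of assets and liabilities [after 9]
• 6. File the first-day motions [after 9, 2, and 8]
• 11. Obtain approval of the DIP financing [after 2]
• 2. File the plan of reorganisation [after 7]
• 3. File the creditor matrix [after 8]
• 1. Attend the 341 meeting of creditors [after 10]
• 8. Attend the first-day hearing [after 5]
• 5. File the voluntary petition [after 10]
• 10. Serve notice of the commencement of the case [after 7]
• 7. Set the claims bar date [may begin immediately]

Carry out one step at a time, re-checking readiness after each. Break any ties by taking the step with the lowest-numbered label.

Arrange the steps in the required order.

7 is the only step with nothing outstanding, so it goes first.
Ready: 2, 9 and 10. 2 has the earlier label → 2.
9, 10 and 11 are all available; 9 has the earlier label → 9.
4 now also ready, so the ready set is {4, 10, 11}; 4 has the earlier label → 4.
Now 10 and 11 have their prerequisites met. 10 has the earlier label, so 10 next.
Ready: 1, 5 and 11. 1 has the earlier label → 1.
Now 5 and 11 have their prerequisites met. 5 has the earlier label, so 5 next.
8 now also ready, so the ready set is {8, 11}; 8 has the earlier label → 8.
3, 6 and 11 are all available; 3 has the earlier label → 3.
6 and 11 are both available; 6 has the earlier label → 6.
11 is the only step now ready → 11.

7, 2, 9, 4, 10, 1, 5, 8, 3, 6, 11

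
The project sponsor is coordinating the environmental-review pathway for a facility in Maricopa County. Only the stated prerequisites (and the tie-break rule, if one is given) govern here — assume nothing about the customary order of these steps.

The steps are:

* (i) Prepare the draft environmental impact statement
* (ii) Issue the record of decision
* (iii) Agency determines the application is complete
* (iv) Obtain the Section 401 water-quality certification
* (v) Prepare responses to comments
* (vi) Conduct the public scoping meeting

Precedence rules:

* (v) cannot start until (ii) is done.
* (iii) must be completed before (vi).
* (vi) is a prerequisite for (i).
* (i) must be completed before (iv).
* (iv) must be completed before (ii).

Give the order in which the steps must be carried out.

(iii), (vi), (i), (iv), (ii), (v)

(iii) is the only step with nothing outstanding, so it goes first.
Next only (vi) has its prerequisites met → (vi).
That leaves (i) as the only ready step → (i).
That leaves (iv) as the only ready step → (iv).
(ii) needed (iv), now all done → (ii).
That leaves (v) as the only ready step → (v).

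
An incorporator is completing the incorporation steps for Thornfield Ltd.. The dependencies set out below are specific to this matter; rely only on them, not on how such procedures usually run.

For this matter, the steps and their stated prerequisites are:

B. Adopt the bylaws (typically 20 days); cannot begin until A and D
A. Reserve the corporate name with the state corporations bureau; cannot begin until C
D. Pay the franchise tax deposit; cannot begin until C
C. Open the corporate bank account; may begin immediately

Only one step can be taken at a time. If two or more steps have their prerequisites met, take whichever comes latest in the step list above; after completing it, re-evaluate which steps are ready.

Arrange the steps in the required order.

C D A B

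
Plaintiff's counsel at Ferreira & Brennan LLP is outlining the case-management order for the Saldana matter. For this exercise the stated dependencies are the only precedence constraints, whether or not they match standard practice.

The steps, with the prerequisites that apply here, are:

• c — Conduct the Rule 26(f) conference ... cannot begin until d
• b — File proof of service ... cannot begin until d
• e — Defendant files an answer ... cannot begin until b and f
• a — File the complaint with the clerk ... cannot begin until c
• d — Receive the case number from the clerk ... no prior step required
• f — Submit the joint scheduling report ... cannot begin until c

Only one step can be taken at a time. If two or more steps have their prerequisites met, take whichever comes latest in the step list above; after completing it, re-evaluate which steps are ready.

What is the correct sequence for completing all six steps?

d, b, c, f, a, e

d is the only step with nothing outstanding, so it goes first.
Now b and c have their prerequisites met. b is listed later, so b next.
That leaves c as the only ready step → c.
f and a are both available; f is listed later → f.
e now also ready, so the ready set is {a, e}; a is listed later → a.
That leaves e as the only ready step → e.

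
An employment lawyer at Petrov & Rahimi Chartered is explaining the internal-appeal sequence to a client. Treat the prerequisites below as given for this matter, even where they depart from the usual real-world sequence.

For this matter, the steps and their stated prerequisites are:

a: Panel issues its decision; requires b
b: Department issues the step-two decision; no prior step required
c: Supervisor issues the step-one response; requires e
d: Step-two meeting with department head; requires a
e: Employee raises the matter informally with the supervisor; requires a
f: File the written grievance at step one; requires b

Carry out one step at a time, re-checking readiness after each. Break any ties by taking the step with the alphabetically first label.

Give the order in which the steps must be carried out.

b, a, d, e, c, f

Only b has no prerequisites, so it is first.
Now a and f have their prerequisites met. a has the earlier label, so a next.
Ready: d, e and f. d has the earlier label → d.
Now e and f have their prerequisites met. e has the earlier label, so e next.
c and f are both available; c has the earlier label → c.
f needed b, now all done → f.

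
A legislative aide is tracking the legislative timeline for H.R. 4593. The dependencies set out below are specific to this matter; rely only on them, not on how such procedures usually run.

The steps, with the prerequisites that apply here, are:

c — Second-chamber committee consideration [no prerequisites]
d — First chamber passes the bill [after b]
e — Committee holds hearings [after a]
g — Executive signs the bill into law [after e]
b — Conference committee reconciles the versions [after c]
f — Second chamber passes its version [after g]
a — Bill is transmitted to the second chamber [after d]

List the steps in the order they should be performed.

Only c has no prerequisites, so it is first.
Next only b has its prerequisites met → b.
d needed b, now all done → d.
a is the only step now ready → a.
e needed a, now all done → e.
That leaves g as the only ready step → g.
f needed g, now all done → f.

c, b, d, a, e, g, f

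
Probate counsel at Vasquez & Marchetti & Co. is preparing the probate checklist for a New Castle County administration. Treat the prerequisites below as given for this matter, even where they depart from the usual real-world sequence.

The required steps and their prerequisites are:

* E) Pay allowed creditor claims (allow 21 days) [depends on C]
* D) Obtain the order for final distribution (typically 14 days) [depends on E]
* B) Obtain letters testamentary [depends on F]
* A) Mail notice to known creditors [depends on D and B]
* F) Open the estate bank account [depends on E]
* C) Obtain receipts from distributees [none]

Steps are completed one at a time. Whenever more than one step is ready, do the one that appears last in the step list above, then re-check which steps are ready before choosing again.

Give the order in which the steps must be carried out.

C, E, F, B, D, A

Only C has no prerequisites, so it is first.
Next only E has its prerequisites met → E.
F and D are both available; F is listed later → F.
Now B and D have their prerequisites met. B is listed later, so B next.
Next only D has its prerequisites met → D.
Next only A has its prerequisites met → A.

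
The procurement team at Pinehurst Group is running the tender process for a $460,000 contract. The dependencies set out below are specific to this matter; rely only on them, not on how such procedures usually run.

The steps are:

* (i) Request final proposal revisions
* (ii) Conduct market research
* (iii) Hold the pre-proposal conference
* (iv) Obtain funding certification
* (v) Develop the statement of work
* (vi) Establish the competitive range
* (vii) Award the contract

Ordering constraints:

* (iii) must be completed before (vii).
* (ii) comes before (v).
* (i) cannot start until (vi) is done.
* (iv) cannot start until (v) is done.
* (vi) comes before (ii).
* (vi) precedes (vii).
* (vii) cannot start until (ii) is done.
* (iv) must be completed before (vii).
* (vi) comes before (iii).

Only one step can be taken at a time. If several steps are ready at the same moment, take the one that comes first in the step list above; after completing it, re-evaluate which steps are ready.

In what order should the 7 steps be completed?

(vi) has no prerequisites → (vi) first.
Ready: (i), (ii) and (iii). (i) is listed earlier → (i).
Ready: (ii) and (iii). (ii) is listed earlier → (ii).
(v) now also ready, so the ready set is {(iii), (v)}; (iii) is listed earlier → (iii).
That leaves (v) as the only ready step → (v).
(iv) needed (v), now all done → (iv).
(vii) is the only step now ready → (vii).

(vi), (i), (ii), (iii), (v), (iv), (vii)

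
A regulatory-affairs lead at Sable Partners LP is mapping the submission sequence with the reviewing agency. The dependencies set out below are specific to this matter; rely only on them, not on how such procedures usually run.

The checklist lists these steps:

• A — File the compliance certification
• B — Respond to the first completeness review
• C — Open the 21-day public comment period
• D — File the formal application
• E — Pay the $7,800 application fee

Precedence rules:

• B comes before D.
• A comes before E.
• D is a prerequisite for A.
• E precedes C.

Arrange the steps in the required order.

B → D → A → E → C

B is the only step with nothing outstanding, so it goes first.
D needed B, now all done → D.
A needed D, now all done → A.
E is the only step now ready → E.
C needed E, now all done → C.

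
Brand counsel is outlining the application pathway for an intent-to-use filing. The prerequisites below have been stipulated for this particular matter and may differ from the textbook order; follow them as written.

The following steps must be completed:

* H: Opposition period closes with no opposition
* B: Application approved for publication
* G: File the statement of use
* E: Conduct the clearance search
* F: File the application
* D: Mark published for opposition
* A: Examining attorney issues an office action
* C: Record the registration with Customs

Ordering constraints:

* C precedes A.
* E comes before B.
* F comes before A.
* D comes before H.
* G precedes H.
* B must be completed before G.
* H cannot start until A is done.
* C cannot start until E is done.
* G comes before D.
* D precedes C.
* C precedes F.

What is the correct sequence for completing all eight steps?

Only E has no prerequisites, so it is first.
B needed E, now all done → B.
That leaves G as the only ready step → G.
D needed G, now all done → D.
That leaves C as the only ready step → C.
F is the only step now ready → F.
A needed F and C, now all done → A.
Next only H has its prerequisites met → H.

E B G D C F A H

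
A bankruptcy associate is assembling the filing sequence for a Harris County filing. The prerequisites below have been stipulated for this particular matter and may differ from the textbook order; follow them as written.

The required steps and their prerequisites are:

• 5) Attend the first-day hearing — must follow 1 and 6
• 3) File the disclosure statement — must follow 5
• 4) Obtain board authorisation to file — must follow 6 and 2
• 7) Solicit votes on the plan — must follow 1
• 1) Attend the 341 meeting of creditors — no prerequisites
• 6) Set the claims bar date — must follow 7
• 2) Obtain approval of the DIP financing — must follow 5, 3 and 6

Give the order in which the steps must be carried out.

1 7 6 5 3 2 4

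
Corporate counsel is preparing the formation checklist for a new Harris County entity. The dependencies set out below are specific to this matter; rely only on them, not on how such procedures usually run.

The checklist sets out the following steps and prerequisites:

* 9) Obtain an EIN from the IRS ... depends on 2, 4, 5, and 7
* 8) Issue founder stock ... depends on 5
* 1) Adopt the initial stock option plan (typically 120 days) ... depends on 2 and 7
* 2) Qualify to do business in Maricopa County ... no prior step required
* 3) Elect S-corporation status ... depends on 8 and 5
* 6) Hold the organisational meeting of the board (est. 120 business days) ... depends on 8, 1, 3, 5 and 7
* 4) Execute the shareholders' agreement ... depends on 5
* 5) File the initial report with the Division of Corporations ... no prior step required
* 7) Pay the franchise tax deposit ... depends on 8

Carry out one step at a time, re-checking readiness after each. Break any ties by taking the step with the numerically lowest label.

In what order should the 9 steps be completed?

2 → 5 → 4 → 8 → 3 → 7 → 1 → 6 → 9

Nothing is required for 2 and 5. 2 has the earlier label → 2 first.
Next only 5 has its prerequisites met → 5.
Ready: 4 and 8. 4 has the earlier label → 4.
8 needed 5, now all done → 8.
Ready: 3 and 7. 3 has the earlier label → 3.
That leaves 7 as the only ready step → 7.
Now 1 and 9 have their prerequisites met. 1 has the earlier label, so 1 next.
Ready: 6 and 9. 6 has the earlier label → 6.
That leaves 9 as the only ready step → 9.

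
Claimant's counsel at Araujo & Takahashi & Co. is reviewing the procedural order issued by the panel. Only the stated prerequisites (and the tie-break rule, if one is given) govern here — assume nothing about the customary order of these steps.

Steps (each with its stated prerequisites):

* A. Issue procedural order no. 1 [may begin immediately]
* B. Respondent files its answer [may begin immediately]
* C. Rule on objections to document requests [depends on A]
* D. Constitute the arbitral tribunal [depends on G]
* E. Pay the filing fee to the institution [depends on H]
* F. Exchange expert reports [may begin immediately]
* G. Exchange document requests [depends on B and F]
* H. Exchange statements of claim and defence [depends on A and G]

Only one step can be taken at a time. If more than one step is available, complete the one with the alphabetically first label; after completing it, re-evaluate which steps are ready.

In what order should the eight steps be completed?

Nothing is required for A, B and F. A has the earlier label → A first.
Now B, C and F have their prerequisites met. B has the earlier label, so B next.
C and F are both available; C has the earlier label → C.
That leaves F as the only ready step → F.
G is the only step now ready → G.
Now D and H have their prerequisites met. D has the earlier label, so D next.
Next only H has its prerequisites met → H.
E is the only step now ready → E.

A, B, C, F, G, D, H, E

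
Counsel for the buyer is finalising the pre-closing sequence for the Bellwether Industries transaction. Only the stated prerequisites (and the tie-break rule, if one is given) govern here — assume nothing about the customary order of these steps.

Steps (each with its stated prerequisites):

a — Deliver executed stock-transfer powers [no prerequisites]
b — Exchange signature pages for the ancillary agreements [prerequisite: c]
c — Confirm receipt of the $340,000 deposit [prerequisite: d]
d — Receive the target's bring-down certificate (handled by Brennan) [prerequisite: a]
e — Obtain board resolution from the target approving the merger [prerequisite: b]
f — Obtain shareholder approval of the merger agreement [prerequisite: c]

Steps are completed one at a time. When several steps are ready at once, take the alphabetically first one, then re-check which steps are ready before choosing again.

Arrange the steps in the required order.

a → d → c → b → e → f

a has no prerequisites → a first.
That leaves d as the only ready step → d.
c needed d, now all done → c.
b and f are both available; b has the earlier label → b.
e now also ready, so the ready set is {e, f}; e has the earlier label → e.
Next only f has its prerequisites met → f.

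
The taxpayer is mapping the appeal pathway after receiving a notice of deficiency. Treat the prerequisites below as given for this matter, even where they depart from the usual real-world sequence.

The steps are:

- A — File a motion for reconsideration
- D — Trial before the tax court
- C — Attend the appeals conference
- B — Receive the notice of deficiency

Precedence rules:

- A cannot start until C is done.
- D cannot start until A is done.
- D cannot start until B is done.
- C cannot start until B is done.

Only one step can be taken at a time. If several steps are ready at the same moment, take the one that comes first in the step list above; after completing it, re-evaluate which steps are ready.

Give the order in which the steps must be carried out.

B C A D

B has no prerequisites → B first.
C needed B, now all done → C.
That leaves A as the only ready step → A.
That leaves D as the only ready step → D.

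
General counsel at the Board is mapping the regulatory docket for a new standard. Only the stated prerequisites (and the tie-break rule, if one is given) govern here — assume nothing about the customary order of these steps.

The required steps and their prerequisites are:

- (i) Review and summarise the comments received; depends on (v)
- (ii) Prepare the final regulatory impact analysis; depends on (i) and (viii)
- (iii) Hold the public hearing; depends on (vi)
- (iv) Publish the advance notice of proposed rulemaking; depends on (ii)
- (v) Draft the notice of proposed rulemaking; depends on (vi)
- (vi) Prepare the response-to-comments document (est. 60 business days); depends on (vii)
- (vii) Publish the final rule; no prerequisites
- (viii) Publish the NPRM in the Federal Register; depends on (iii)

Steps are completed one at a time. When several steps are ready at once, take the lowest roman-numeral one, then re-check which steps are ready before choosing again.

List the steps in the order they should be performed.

(vii) → (vi) → (iii) → (v) → (i) → (viii) → (ii) → (iv)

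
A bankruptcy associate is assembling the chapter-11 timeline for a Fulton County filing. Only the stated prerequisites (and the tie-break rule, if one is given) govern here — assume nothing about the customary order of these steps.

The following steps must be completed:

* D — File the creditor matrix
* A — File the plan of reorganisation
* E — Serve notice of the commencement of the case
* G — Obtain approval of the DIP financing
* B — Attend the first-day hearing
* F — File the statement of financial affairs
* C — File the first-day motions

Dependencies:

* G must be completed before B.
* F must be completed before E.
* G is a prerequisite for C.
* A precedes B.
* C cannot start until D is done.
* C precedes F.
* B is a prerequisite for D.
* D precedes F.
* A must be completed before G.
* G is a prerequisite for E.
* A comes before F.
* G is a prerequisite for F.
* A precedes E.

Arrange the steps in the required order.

A → G → B → D → C → F → E

Only A has no prerequisites, so it is first.
That leaves G as the only ready step → G.
B needed A and G, now all done → B.
D is the only step now ready → D.
C needed D and G, now all done → C.
F needed D, A, G and C, now all done → F.
That leaves E as the only ready step → E.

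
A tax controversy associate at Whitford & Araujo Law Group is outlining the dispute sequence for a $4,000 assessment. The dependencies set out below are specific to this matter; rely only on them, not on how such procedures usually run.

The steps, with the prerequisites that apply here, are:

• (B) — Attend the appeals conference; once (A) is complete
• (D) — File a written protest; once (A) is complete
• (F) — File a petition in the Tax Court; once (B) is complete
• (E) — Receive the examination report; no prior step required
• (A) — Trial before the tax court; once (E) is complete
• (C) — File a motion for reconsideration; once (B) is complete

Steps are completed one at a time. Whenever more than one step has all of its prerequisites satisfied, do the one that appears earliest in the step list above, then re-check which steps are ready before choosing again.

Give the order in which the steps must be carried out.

(E) has no prerequisites → (E) first.
(A) needed (E), now all done → (A).
(B) and (D) are both available; (B) is listed earlier → (B).
(D), (F) and (C) are all available; (D) is listed earlier → (D).
Now (F) and (C) have their prerequisites met. (F) is listed earlier, so (F) next.
(C) needed (B), now all done → (C).

(E) → (A) → (B) → (D) → (F) → (C)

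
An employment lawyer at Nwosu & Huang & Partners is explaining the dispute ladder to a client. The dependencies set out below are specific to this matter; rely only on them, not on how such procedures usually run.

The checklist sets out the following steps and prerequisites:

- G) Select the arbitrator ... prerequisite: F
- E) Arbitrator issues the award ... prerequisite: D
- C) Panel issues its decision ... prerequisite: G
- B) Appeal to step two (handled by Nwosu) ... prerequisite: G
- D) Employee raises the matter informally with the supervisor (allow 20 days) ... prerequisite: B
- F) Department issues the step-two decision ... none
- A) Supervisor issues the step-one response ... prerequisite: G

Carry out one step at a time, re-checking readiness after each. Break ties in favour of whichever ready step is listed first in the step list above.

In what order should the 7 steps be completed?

F → G → C → B → D → E → A

Only F has no prerequisites, so it is first.
That leaves G as the only ready step → G.
Ready: C, B and A. C is listed earlier → C.
B and A are both available; B is listed earlier → B.
Ready: D and A. D is listed earlier → D.
E now also ready, so the ready set is {E, A}; E is listed earlier → E.
That leaves A as the only ready step → A.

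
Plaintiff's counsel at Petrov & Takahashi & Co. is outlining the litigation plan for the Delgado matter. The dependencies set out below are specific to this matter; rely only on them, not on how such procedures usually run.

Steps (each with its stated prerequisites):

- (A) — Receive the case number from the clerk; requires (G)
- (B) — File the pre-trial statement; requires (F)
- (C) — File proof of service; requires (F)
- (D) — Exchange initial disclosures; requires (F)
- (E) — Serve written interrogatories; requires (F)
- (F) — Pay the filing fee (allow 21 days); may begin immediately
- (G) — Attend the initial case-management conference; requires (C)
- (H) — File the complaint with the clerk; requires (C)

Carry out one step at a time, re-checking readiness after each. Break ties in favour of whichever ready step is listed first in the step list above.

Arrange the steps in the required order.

(F), (B), (C), (D), (E), (G), (A), (H)

Only (F) has no prerequisites, so it is first.
Now (B), (C), (D) and (E) have their prerequisites met. (B) is listed earlier, so (B) next.
Now (C), (D) and (E) have their prerequisites met. (C) is listed earlier, so (C) next.
(G) and (H) now also ready, so the ready set is {(D), (E), (G), (H)}; (D) is listed earlier → (D).
(E), (G) and (H) are all available; (E) is listed earlier → (E).
Now (G) and (H) have their prerequisites met. (G) is listed earlier, so (G) next.
(A) now also ready, so the ready set is {(A), (H)}; (A) is listed earlier → (A).
(H) is the only step now ready → (H).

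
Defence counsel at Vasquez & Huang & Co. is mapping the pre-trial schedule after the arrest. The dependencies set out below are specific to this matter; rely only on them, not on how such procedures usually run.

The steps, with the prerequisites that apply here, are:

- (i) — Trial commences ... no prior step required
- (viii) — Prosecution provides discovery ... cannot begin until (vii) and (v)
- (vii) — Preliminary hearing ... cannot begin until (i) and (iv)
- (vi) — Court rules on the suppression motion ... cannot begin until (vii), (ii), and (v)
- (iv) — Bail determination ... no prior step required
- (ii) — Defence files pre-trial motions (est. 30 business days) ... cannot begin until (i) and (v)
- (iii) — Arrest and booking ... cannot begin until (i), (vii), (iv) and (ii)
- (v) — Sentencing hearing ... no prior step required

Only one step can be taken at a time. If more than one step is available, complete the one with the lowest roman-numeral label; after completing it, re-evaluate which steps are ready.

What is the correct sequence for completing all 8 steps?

Nothing is required for (i), (iv) and (v). (i) has the earlier label → (i) first.
Ready: (iv) and (v). (iv) has the earlier label → (iv).
Ready: (v) and (vii). (v) has the earlier label → (v).
Ready: (ii) and (vii). (ii) has the earlier label → (ii).
That leaves (vii) as the only ready step → (vii).
Ready: (iii), (vi) and (viii). (iii) has the earlier label → (iii).
Ready: (vi) and (viii). (vi) has the earlier label → (vi).
(viii) needed (v) and (vii), now all done → (viii).

(i) → (iv) → (v) → (ii) → (vii) → (iii) → (vi) → (viii)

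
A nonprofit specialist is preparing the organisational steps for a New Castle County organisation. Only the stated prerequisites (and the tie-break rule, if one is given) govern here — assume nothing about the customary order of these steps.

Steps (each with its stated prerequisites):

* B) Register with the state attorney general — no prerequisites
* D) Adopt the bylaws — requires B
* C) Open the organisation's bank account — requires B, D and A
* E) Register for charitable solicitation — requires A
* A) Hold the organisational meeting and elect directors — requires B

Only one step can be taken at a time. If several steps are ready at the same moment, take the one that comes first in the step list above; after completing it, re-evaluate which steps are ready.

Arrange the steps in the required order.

B, D, A, C, E

B is the only step with nothing outstanding, so it goes first.
Now D and A have their prerequisites met. D is listed earlier, so D next.
A needed B, now all done → A.
C and E are both available; C is listed earlier → C.
E needed A, now all done → E.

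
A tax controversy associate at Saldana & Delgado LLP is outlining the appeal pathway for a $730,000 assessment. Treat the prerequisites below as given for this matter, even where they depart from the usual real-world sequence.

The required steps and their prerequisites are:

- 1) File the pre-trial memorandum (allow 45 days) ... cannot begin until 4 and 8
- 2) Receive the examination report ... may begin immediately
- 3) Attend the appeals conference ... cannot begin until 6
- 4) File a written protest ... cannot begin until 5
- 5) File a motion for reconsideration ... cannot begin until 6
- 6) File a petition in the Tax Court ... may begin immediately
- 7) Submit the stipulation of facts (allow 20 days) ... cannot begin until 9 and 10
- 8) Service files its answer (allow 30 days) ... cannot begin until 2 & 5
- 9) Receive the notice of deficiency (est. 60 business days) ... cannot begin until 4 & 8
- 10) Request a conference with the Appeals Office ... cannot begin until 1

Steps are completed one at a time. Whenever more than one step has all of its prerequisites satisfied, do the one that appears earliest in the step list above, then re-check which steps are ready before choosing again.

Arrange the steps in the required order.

2, 6, 3, 5, 4, 8, 1, 9, 10, 7

2 and 6 have no prerequisites; 2 is listed earlier, so 2 is first.
Next only 6 has its prerequisites met → 6.
3 and 5 are both available; 3 is listed earlier → 3.
That leaves 5 as the only ready step → 5.
4 and 8 are both available; 4 is listed earlier → 4.
8 needed 2 and 5, now all done → 8.
Now 1 and 9 have their prerequisites met. 1 is listed earlier, so 1 next.
Ready: 9 and 10. 9 is listed earlier → 9.
That leaves 10 as the only ready step → 10.
7 is the only step now ready → 7.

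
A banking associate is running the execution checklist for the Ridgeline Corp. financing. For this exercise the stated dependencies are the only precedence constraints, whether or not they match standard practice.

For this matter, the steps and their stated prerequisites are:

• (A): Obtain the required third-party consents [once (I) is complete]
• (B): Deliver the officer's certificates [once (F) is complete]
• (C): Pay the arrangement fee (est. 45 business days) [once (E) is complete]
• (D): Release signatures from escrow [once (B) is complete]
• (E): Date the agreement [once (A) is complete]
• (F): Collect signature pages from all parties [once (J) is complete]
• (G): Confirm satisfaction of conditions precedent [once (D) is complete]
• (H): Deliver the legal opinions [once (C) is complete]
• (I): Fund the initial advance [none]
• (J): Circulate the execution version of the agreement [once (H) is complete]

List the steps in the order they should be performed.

(I) (A) (E) (C) (H) (J) (F) (B) (D) (G)

Only (I) has no prerequisites, so it is first.
That leaves (A) as the only ready step → (A).
That leaves (E) as the only ready step → (E).
(C) is the only step now ready → (C).
That leaves (H) as the only ready step → (H).
(J) needed (H), now all done → (J).
Next only (F) has its prerequisites met → (F).
(B) needed (F), now all done → (B).
That leaves (D) as the only ready step → (D).
(G) is the only step now ready → (G).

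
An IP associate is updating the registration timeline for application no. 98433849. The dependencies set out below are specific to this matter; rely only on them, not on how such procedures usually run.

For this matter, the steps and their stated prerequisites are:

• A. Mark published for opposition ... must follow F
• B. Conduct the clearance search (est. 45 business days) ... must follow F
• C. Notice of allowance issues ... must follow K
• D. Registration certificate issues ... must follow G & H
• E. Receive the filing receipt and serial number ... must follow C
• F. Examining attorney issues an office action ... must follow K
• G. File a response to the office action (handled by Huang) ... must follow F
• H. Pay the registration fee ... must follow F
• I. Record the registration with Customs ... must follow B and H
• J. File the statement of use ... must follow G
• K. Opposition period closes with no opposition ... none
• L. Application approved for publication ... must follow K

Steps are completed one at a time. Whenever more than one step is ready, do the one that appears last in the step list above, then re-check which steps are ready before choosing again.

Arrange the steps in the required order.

K → L → F → H → G → J → D → C → E → B → I → A

K has no prerequisites → K first.
Ready: L, F and C. L is listed later → L.
F and C are both available; F is listed later → F.
Ready: H, G, C, B and A. H is listed later → H.
Now G, C, B and A have their prerequisites met. G is listed later, so G next.
J and D now also ready, so the ready set is {J, D, C, B, A}; J is listed later → J.
Now D, C, B and A have their prerequisites met. D is listed later, so D next.
C, B and A are all available; C is listed later → C.
E now also ready, so the ready set is {E, B, A}; E is listed later → E.
Ready: B and A. B is listed later → B.
Now I and A have their prerequisites met. I is listed later, so I next.
That leaves A as the only ready step → A.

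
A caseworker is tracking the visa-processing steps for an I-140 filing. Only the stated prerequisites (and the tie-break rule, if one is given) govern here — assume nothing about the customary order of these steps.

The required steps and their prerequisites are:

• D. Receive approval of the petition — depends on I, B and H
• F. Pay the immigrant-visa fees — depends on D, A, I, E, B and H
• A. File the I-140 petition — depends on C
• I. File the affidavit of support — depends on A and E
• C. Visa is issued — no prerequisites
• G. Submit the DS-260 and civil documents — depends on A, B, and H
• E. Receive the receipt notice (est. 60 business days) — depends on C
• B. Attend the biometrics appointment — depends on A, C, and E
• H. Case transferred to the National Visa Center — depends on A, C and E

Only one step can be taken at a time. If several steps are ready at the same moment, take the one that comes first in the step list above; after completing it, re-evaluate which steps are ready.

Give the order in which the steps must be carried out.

C has no prerequisites → C first.
Now A and E have their prerequisites met. A is listed earlier, so A next.
E needed C, now all done → E.
Now I, B and H have their prerequisites met. I is listed earlier, so I next.
Now B and H have their prerequisites met. B is listed earlier, so B next.
H needed A, C and E, now all done → H.
D and G are both available; D is listed earlier → D.
Ready: F and G. F is listed earlier → F.
Next only G has its prerequisites met → G.

C, A, E, I, B, H, D, F, G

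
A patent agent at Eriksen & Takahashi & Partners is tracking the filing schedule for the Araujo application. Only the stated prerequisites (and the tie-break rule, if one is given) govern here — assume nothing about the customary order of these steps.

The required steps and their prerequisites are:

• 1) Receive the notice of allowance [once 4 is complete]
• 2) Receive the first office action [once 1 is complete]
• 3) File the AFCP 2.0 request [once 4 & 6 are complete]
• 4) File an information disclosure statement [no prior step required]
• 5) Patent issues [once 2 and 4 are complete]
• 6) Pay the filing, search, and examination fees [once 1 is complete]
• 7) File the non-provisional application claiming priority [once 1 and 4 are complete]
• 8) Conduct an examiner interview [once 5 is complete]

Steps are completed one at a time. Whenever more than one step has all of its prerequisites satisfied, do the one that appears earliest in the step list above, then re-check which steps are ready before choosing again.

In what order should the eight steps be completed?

4 1 2 5 6 3 7 8

Only 4 has no prerequisites, so it is first.
Next only 1 has its prerequisites met → 1.
Now 2, 6 and 7 have their prerequisites met. 2 is listed earlier, so 2 next.
5 now also ready, so the ready set is {5, 6, 7}; 5 is listed earlier → 5.
8 now also ready, so the ready set is {6, 7, 8}; 6 is listed earlier → 6.
Ready: 3, 7 and 8. 3 is listed earlier → 3.
7 and 8 are both available; 7 is listed earlier → 7.
8 needed 5, now all done → 8.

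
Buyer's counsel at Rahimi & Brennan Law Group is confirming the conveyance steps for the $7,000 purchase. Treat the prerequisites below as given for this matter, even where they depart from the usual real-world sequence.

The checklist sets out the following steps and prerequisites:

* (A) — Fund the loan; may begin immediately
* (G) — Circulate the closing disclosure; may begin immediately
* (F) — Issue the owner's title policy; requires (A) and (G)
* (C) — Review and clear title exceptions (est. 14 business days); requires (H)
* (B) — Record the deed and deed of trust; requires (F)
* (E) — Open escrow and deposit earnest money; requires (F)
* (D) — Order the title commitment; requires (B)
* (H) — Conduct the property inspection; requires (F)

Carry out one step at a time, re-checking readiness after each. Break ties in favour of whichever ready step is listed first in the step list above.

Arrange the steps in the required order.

(A), (G), (F), (B), (E), (D), (H), (C)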